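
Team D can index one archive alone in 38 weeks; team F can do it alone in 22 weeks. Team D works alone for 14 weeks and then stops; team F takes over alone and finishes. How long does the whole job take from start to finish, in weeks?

530/19 weeks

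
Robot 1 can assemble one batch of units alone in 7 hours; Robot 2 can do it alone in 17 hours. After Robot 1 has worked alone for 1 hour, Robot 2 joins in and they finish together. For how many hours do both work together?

In 1 hour Robot 1 does 1/7 of the job, leaving 6/7.
Robot 1 and Robot 2 together work at 24/119 per hour, so finishing takes 6/7 ÷ 24/119 = 17/4 hours.

17/4 hours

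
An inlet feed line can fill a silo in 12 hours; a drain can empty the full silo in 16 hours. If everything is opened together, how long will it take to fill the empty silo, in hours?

48 hours

Net rate = 1/12 − 1/16 = (4 − 3)/48 = 1/48 per hour.
Filling time = 1 ÷ (1/48) = 48 hours.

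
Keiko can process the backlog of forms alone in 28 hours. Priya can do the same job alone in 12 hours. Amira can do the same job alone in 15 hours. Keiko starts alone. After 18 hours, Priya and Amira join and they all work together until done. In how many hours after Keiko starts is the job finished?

259/13 hours

In the first 18 hours Keiko alone does 18/28 = 9/14 of the job, leaving 5/14.
Once everyone is working, combined rate: 1/28 + 1/12 + 1/15 = (15 + 35 + 28)/420 = 78/420 = 13/70 per hour.
Remaining 5/14 at 13/70 per hour takes 25/13 hours.
Total from the start = 18 + 25/13 = 259/13 hours.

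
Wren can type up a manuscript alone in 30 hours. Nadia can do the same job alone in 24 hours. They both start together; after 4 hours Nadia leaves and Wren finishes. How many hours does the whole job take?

25 hours

In the first 4 hours the combined rate is 3/40, so 3/10 of the job is done, leaving 7/10.
After Nadia leaves the rate is 1/30 per hour; the remaining 7/10 takes 21 hours.
Total = 4 + 21 = 25 hours.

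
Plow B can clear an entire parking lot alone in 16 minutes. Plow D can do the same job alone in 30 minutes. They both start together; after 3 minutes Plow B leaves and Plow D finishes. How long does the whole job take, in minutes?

In the first 3 minutes the combined rate is 23/240, so 23/80 of the job is done, leaving 57/80.
After Plow B leaves the rate is 1/30 per minute; the remaining 57/80 takes 171/8 minutes.
Total = 3 + 171/8 = 195/8 minutes.

195/8 minutes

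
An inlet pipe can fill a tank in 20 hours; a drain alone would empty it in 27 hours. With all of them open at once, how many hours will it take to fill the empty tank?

Net rate = 1/20 − 1/27 = (27 − 20)/540 = 7/540 per hour.
Filling time = 1 ÷ (7/540) = 540/7 hours.

540/7 hours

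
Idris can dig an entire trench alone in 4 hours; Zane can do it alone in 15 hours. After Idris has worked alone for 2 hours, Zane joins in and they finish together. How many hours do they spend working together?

In 2 hours Idris does 2/4 = 1/2 of the job, leaving 1/2.
Idris and Zane together work at 19/60 per hour, so finishing takes 1/2 ÷ 19/60 = 30/19 hours.

30/19 hours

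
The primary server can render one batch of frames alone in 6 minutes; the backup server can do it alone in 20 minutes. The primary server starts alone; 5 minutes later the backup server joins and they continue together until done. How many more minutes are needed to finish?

In 5 minutes the primary server does 5/6 of the job, leaving 1/6.
The primary server and the backup server together work at 13/60 per minute, so finishing takes 1/6 ÷ 13/60 = 10/13 minutes.

10/13 minutes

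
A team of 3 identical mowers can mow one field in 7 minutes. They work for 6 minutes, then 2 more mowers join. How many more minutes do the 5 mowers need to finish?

3/5 minutes

One mower does 1/21 of the job per minute.
After 6 minutes with 3 mowers, 6/7 is done (1/7 left).
With 5 mowers the rate is 5/21, so the rest takes 1/7 ÷ 5/21 = 3/5 minutes.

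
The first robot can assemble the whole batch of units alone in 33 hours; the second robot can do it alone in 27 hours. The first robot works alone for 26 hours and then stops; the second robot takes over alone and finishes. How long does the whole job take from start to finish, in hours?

In 26 hours the first robot does 26/33 of the job, leaving 7/33.
The second robot works at 1/27 per hour, so finishing takes 7/33 ÷ 1/27 = 63/11 hours.
Total time = 26 + 63/11 = 349/11 hours.

349/11 hours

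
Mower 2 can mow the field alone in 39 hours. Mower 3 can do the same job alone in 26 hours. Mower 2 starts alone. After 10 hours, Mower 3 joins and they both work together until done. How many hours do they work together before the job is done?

In the first 10 hours Mower 2 alone does 10/39 of the job, leaving 29/39.
Once everyone is working, combined rate: 1/39 + 1/26 = (2 + 3)/78 = 5/78 per hour.
Remaining 29/39 at 5/78 per hour takes 58/5 hours.

58/5 hours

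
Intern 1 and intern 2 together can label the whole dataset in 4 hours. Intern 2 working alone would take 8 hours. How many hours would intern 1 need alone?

8 hours

Combined rate is 1/4 per hour.
Known contribution: 1/8 per hour.
So intern 1's rate is 1/4 − 1/8 = 1/8, meaning 8 hours alone.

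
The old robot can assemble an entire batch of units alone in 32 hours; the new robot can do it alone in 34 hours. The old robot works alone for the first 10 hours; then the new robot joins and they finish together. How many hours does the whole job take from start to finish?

In 10 hours the old robot does 10/32 = 5/16 of the job, leaving 11/16.
The old robot and the new robot together work at 33/544 per hour, so finishing takes 11/16 ÷ 33/544 = 34/3 hours.
Total time = 10 + 34/3 = 64/3 hours.

64/3 hours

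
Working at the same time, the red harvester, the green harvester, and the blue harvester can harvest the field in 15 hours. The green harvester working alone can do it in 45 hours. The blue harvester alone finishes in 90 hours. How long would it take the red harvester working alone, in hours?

Combined rate is 1/15 per hour.
Known contribution: 1/45 + 1/90 = (2 + 1)/90 = 3/90 = 1/30 per hour.
So the red harvester's rate is 1/15 − 1/30 = 1/30, meaning 30 hours alone.

30 hours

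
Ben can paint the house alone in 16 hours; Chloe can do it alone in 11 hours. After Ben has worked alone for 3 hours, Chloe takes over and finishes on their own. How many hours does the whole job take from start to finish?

191/16 hours

In 3 hours Ben does 3/16 of the job, leaving 13/16.
Chloe works at 1/11 per hour, so finishing takes 13/16 ÷ 1/11 = 143/16 hours.
Total time = 3 + 143/16 = 191/16 hours.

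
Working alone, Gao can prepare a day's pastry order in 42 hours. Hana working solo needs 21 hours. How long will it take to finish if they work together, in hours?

Combined rate: 1/42 + 1/21 = (1 + 2)/42 = 3/42 = 1/14 per hour.
Time = 1 ÷ (1/14) = 14 hours.

14 hours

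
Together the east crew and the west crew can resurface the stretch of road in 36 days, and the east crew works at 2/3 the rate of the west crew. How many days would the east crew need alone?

90 days

Let the west crew's rate be r; then the east crew's rate is (2/3)r, so together (2/3 + 1)r = (5/3)r = 1/36.
Thus r = 1/60 per day.
The west crew alone: 60 days; the east crew alone: 90 days.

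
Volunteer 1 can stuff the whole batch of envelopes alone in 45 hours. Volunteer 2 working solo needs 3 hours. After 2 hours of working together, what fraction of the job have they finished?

32/45

Combined rate: 1/45 + 1/3 = (1 + 15)/45 = 16/45 per hour.
In 2 hours they complete 2·16/45 = 32/45 of the job.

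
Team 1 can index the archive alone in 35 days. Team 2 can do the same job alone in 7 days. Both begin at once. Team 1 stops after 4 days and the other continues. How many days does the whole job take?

In the first 4 days the combined rate is 6/35, so 24/35 of the job is done, leaving 11/35.
After Team 1 leaves the rate is 1/7 per day; the remaining 11/35 takes 11/5 days.
Total = 4 + 11/5 = 31/5 days.

31/5 days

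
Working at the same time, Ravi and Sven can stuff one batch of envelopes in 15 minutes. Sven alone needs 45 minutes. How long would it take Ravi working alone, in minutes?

45/2 minutes

Combined rate is 1/15 per minute.
Known contribution: 1/45 per minute.
So Ravi's rate is 1/15 − 1/45 = 2/45, meaning 45/2 minutes alone.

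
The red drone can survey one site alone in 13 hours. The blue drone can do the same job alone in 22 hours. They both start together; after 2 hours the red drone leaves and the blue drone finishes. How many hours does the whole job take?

242/13 hours

In the first 2 hours the combined rate is 35/286, so 35/143 of the job is done, leaving 108/143.
After the red drone leaves the rate is 1/22 per hour; the remaining 108/143 takes 216/13 hours.
Total = 2 + 216/13 = 242/13 hours.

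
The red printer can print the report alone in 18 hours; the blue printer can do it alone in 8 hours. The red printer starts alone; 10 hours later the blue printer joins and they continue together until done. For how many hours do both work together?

32/13 hours

In 10 hours the red printer does 10/18 = 5/9 of the job, leaving 4/9.
The red printer and the blue printer together work at 13/72 per hour, so finishing takes 4/9 ÷ 13/72 = 32/13 hours.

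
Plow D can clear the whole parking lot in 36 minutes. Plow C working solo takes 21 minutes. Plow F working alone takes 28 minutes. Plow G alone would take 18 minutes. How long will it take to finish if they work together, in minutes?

6 minutes

Combined rate: 1/36 + 1/21 + 1/28 + 1/18 = (7 + 12 + 9 + 14)/252 = 42/252 = 1/6 per minute.
Time = 1 ÷ (1/6) = 6 minutes.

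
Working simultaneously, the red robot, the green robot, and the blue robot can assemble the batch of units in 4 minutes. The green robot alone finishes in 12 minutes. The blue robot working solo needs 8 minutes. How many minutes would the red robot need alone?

24 minutes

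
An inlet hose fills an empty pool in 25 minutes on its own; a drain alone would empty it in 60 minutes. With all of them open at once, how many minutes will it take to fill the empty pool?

Net rate = 1/25 − 1/60 = (12 − 5)/300 = 7/300 per minute.
Filling time = 1 ÷ (7/300) = 300/7 minutes.

300/7 minutes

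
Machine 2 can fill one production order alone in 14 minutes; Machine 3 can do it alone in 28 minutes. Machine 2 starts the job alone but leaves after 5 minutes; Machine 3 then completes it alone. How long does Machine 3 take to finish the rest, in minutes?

In 5 minutes Machine 2 does 5/14 of the job, leaving 9/14.
Machine 3 works at 1/28 per minute, so finishing takes 9/14 ÷ 1/28 = 18 minutes.

18 minutes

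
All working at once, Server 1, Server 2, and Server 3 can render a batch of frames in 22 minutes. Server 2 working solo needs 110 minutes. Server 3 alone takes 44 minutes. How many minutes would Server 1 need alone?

Combined rate is 1/22 per minute.
Known contribution: 1/110 + 1/44 = (2 + 5)/220 = 7/220 per minute.
So Server 1's rate is 1/22 − 7/220 = 3/220, meaning 220/3 minutes alone.

220/3 minutes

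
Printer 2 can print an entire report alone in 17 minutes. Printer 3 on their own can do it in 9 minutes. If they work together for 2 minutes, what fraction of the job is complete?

Combined rate: 1/17 + 1/9 = (9 + 17)/153 = 26/153 per minute.
In 2 minutes they complete 2·26/153 = 52/153 of the job.

52/153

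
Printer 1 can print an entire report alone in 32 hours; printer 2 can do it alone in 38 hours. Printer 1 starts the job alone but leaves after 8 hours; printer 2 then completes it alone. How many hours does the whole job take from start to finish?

73/2 hours

In 8 hours printer 1 does 8/32 = 1/4 of the job, leaving 3/4.
Printer 2 works at 1/38 per hour, so finishing takes 3/4 ÷ 1/38 = 57/2 hours.
Total time = 8 + 57/2 = 73/2 hours.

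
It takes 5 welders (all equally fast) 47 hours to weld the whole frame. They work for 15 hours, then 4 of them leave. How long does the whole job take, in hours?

One welder does 1/235 of the job per hour.
After 15 hours with 5 welders, 15/47 is done (32/47 left).
With 1 welder the rate is 1/235, so the rest takes 32/47 ÷ 1/235 = 160 hours.
Total = 15 + 160 = 175 hours.

175 hours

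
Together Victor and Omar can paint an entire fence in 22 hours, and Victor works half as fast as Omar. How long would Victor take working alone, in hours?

Let Omar's rate be r; then Victor's rate is (1/2)r, so together (1/2 + 1)r = (3/2)r = 1/22.
Thus r = 1/33 per hour.
Omar alone: 33 hours; Victor alone: 66 hours.

66 hours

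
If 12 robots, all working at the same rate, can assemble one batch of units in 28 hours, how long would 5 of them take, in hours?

336/5 hours

Total work is 12·28 = 336 robot-hours.
With 5 robots: 336/5 hours.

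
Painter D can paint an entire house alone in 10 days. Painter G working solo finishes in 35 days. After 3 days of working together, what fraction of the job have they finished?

27/70

Combined rate: 1/10 + 1/35 = (7 + 2)/70 = 9/70 per day.
In 3 days they complete 3·9/70 = 27/70 of the job.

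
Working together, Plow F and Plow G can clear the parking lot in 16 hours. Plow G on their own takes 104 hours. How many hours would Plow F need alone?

208/11 hours

Combined rate is 1/16 per hour.
Known contribution: 1/104 per hour.
So Plow F's rate is 1/16 − 1/104 = 11/208, meaning 208/11 hours alone.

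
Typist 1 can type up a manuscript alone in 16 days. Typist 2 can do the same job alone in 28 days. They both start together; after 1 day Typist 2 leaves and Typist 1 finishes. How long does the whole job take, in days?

In the first 1 day the combined rate is 11/112, so 11/112 of the job is done, leaving 101/112.
After Typist 2 leaves the rate is 1/16 per day; the remaining 101/112 takes 101/7 days.
Total = 1 + 101/7 = 108/7 days.

108/7 days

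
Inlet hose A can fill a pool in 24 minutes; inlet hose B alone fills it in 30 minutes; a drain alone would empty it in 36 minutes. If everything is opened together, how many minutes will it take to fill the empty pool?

360/17 minutes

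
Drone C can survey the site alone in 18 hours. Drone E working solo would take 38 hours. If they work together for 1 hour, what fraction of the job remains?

157/171

Combined rate: 1/18 + 1/38 = (19 + 9)/342 = 28/342 = 14/171 per hour.
In 1 hour they complete 1·14/171 = 14/171 of the job.
So 157/171 remains.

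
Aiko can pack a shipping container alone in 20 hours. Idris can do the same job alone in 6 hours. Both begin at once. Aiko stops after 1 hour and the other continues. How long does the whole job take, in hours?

57/10 hours

In the first 1 hour the combined rate is 13/60, so 13/60 of the job is done, leaving 47/60.
After Aiko leaves the rate is 1/6 per hour; the remaining 47/60 takes 47/10 hours.
Total = 1 + 47/10 = 57/10 hours.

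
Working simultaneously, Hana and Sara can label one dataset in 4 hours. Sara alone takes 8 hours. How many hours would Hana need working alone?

8 hours

Combined rate is 1/4 per hour.
Known contribution: 1/8 per hour.
So Hana's rate is 1/4 − 1/8 = 1/8, meaning 8 hours alone.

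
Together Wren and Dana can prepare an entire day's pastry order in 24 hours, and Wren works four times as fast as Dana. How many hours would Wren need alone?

30 hours

Let Dana's rate be r; then Wren's rate is 4r, so together (4 + 1)r = 5r = 1/24.
Thus r = 1/120 per hour.
Dana alone: 120 hours; Wren alone: 30 hours.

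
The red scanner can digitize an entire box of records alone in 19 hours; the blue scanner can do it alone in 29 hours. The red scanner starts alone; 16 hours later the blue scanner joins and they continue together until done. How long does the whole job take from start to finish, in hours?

In 16 hours the red scanner does 16/19 of the job, leaving 3/19.
The red scanner and the blue scanner together work at 48/551 per hour, so finishing takes 3/19 ÷ 48/551 = 29/16 hours.
Total time = 16 + 29/16 = 285/16 hours.

285/16 hours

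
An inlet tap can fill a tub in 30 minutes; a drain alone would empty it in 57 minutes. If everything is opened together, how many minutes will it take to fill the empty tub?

Net rate = 1/30 − 1/57 = (19 − 10)/570 = 9/570 = 3/190 per minute.
Filling time = 1 ÷ (3/190) = 190/3 minutes.

190/3 minutes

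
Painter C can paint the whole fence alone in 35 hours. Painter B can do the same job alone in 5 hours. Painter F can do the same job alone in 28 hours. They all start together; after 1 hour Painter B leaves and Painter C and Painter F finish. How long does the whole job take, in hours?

In the first 1 hour the combined rate is 37/140, so 37/140 of the job is done, leaving 103/140.
After Painter B leaves the rate is 9/140 per hour; the remaining 103/140 takes 103/9 hours.
Total = 1 + 103/9 = 112/9 hours.

112/9 hours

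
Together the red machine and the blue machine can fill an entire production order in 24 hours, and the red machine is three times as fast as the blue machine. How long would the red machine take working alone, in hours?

Let the blue machine's rate be r; then the red machine's rate is 3r, so together (3 + 1)r = 4r = 1/24.
Thus r = 1/96 per hour.
The blue machine alone: 96 hours; the red machine alone: 32 hours.

32 hours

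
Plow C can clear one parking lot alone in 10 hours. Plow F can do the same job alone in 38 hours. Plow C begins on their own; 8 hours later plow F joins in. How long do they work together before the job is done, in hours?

19/12 hours

In the first 8 hours plow C alone does 8/10 = 4/5 of the job, leaving 1/5.
Once everyone is working, combined rate: 1/10 + 1/38 = (19 + 5)/190 = 24/190 = 12/95 per hour.
Remaining 1/5 at 12/95 per hour takes 19/12 hours.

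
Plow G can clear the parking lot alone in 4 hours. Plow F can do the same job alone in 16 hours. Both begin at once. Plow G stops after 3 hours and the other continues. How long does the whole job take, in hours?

In the first 3 hours the combined rate is 5/16, so 15/16 of the job is done, leaving 1/16.
After Plow G leaves the rate is 1/16 per hour; the remaining 1/16 takes 1 hour.
Total = 3 + 1 = 4 hours.

4 hours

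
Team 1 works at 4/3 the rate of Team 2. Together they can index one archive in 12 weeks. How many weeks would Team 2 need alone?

28 weeks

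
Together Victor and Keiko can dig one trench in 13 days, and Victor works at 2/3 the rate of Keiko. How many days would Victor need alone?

Let Keiko's rate be r; then Victor's rate is (2/3)r, so together (2/3 + 1)r = (5/3)r = 1/13.
Thus r = 3/65 per day.
Keiko alone: 65/3 days; Victor alone: 65/2 days.

65/2 days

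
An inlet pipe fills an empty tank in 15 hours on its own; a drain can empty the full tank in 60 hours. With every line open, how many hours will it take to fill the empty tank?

Net rate = 1/15 − 1/60 = (4 − 1)/60 = 3/60 = 1/20 per hour.
Filling time = 1 ÷ (1/20) = 20 hours.

20 hours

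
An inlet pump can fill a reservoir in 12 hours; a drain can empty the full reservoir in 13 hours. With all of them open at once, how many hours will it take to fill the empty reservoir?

156 hours

Net rate = 1/12 − 1/13 = (13 − 12)/156 = 1/156 per hour.
Filling time = 1 ÷ (1/156) = 156 hours.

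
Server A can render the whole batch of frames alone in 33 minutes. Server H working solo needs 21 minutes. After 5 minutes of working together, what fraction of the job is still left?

47/77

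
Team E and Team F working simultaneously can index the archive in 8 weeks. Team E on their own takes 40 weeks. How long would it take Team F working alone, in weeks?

Combined rate is 1/8 per week.
Known contribution: 1/40 per week.
So Team F's rate is 1/8 − 1/40 = 1/10, meaning 10 weeks alone.

10 weeks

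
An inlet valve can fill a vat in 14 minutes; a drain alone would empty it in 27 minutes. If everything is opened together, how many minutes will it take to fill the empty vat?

378/13 minutes

Net rate = 1/14 − 1/27 = (27 − 14)/378 = 13/378 per minute.
Filling time = 1 ÷ (13/378) = 378/13 minutes.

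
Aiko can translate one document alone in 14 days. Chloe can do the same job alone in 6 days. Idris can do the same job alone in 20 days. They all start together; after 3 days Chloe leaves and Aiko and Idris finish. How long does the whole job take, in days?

70/17 days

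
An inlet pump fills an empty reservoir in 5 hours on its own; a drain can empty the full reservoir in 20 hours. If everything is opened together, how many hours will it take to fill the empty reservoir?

Net rate = 1/5 − 1/20 = (4 − 1)/20 = 3/20 per hour.
Filling time = 1 ÷ (3/20) = 20/3 hours.

20/3 hours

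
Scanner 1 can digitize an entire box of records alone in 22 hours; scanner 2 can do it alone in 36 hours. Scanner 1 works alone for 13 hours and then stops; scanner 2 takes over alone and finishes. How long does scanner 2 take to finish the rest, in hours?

162/11 hours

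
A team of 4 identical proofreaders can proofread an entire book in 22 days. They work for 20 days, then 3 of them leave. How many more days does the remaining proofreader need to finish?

One proofreader does 1/88 of the job per day.
After 20 days with 4 proofreaders, 10/11 is done (1/11 left).
With 1 proofreader the rate is 1/88, so the rest takes 1/11 ÷ 1/88 = 8 days.

8 days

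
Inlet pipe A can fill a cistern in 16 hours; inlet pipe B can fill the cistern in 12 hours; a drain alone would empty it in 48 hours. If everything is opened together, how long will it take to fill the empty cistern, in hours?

8 hours

Net rate = 1/16 + 1/12 − 1/48 = (3 + 4 − 1)/48 = 6/48 = 1/8 per hour.
Filling time = 1 ÷ (1/8) = 8 hours.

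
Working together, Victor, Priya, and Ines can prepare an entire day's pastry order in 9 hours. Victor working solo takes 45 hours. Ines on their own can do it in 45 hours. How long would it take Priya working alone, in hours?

15 hours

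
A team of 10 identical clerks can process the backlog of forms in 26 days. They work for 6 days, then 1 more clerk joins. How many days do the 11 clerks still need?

One clerk does 1/260 of the job per day.
After 6 days with 10 clerks, 3/13 is done (10/13 left).
With 11 clerks the rate is 11/260, so the rest takes 10/13 ÷ 11/260 = 200/11 days.

200/11 days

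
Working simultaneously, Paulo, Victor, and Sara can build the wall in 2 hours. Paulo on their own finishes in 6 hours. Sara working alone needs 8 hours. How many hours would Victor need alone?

24/5 hours

Combined rate is 1/2 per hour.
Known contribution: 1/6 + 1/8 = (4 + 3)/24 = 7/24 per hour.
So Victor's rate is 1/2 − 7/24 = 5/24, meaning 24/5 hours alone.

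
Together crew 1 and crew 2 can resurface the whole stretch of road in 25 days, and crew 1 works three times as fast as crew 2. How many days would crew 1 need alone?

100/3 days

Let crew 2's rate be r; then crew 1's rate is 3r, so together (3 + 1)r = 4r = 1/25.
Thus r = 1/100 per day.
Crew 2 alone: 100 days; crew 1 alone: 100/3 days.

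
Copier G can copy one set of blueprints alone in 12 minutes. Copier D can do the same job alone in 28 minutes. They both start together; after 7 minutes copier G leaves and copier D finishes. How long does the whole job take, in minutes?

35/3 minutes

In the first 7 minutes the combined rate is 5/42, so 5/6 of the job is done, leaving 1/6.
After copier G leaves the rate is 1/28 per minute; the remaining 1/6 takes 14/3 minutes.
Total = 7 + 14/3 = 35/3 minutes.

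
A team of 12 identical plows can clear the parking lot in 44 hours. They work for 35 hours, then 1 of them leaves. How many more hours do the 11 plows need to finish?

One plow does 1/528 of the job per hour.
After 35 hours with 12 plows, 35/44 is done (9/44 left).
With 11 plows the rate is 11/528 = 1/48, so the rest takes 9/44 ÷ 1/48 = 108/11 hours.

108/11 hours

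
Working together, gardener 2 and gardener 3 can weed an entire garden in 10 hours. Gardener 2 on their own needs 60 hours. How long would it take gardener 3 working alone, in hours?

Combined rate is 1/10 per hour.
Known contribution: 1/60 per hour.
So gardener 3's rate is 1/10 − 1/60 = 1/12, meaning 12 hours alone.

12 hours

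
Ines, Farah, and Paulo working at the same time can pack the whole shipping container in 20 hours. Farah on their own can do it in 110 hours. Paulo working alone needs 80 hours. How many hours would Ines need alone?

Combined rate is 1/20 per hour.
Known contribution: 1/110 + 1/80 = (8 + 11)/880 = 19/880 per hour.
So Ines's rate is 1/20 − 19/880 = 5/176, meaning 176/5 hours alone.

176/5 hours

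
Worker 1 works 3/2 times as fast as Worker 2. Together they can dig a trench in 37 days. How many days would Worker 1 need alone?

185/3 days

Let Worker 2's rate be r; then Worker 1's rate is (3/2)r, so together (3/2 + 1)r = (5/2)r = 1/37.
Thus r = 2/185 per day.
Worker 2 alone: 185/2 days; Worker 1 alone: 185/3 days.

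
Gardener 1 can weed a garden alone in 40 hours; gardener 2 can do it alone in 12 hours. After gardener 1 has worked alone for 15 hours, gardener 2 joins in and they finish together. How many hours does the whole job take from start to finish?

270/13 hours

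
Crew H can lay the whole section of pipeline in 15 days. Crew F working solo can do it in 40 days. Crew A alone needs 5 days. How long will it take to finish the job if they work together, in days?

24/7 days

Combined rate: 1/15 + 1/40 + 1/5 = (8 + 3 + 24)/120 = 35/120 = 7/24 per day.
Time = 1 ÷ (7/24) = 24/7 days.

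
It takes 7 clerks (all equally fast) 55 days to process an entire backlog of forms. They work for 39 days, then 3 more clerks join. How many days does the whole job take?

251/5 days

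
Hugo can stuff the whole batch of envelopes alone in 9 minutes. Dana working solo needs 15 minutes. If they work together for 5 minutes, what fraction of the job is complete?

8/9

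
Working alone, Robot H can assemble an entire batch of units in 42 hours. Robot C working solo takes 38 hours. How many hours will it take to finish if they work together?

399/20 hours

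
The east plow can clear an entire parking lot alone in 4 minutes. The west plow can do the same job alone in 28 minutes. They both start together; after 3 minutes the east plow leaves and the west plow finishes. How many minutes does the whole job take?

7 minutes

In the first 3 minutes the combined rate is 2/7, so 6/7 of the job is done, leaving 1/7.
After the east plow leaves the rate is 1/28 per minute; the remaining 1/7 takes 4 minutes.
Total = 3 + 4 = 7 minutes.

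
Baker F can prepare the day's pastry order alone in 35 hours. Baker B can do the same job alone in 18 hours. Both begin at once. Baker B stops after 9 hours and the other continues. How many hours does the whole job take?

In the first 9 hours the combined rate is 53/630, so 53/70 of the job is done, leaving 17/70.
After Baker B leaves the rate is 1/35 per hour; the remaining 17/70 takes 17/2 hours.
Total = 9 + 17/2 = 35/2 hours.

35/2 hours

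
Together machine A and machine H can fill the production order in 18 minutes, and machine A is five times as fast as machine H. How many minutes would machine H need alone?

108 minutes

Let machine H's rate be r; then machine A's rate is 5r, so together (5 + 1)r = 6r = 1/18.
Thus r = 1/108 per minute.
Machine H alone: 108 minutes; machine A alone: 108/5 minutes.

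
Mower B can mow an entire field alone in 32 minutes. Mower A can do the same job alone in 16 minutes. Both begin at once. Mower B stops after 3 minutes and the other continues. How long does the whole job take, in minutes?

29/2 minutes

In the first 3 minutes the combined rate is 3/32, so 9/32 of the job is done, leaving 23/32.
After mower B leaves the rate is 1/16 per minute; the remaining 23/32 takes 23/2 minutes.
Total = 3 + 23/2 = 29/2 minutes.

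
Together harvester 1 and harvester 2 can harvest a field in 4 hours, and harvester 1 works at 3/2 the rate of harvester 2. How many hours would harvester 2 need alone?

10 hours

Let harvester 2's rate be r; then harvester 1's rate is (3/2)r, so together (3/2 + 1)r = (5/2)r = 1/4.
Thus r = 1/10 per hour.
Harvester 2 alone: 10 hours; harvester 1 alone: 20/3 hours.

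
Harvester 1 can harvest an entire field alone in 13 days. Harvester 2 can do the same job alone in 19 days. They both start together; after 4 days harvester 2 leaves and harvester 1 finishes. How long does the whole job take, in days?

In the first 4 days the combined rate is 32/247, so 128/247 of the job is done, leaving 119/247.
After harvester 2 leaves the rate is 1/13 per day; the remaining 119/247 takes 119/19 days.
Total = 4 + 119/19 = 195/19 days.

195/19 days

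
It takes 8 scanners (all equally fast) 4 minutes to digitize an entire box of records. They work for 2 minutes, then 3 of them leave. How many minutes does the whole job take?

One scanner does 1/32 of the job per minute.
After 2 minutes with 8 scanners, 1/2 is done (1/2 left).
With 5 scanners the rate is 5/32, so the rest takes 1/2 ÷ 5/32 = 16/5 minutes.
Total = 2 + 16/5 = 26/5 minutes.

26/5 minutes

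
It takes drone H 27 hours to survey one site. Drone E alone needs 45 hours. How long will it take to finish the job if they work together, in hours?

Combined rate: 1/27 + 1/45 = (5 + 3)/135 = 8/135 per hour.
Time = 1 ÷ (8/135) = 135/8 hours.

135/8 hours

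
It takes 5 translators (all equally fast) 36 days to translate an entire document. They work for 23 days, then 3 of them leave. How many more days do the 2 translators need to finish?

One translator does 1/180 of the job per day.
After 23 days with 5 translators, 23/36 is done (13/36 left).
With 2 translators the rate is 2/180 = 1/90, so the rest takes 13/36 ÷ 1/90 = 65/2 days.

65/2 days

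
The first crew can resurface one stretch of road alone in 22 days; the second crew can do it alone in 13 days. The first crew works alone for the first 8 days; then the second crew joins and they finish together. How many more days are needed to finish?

In 8 days the first crew does 8/22 = 4/11 of the job, leaving 7/11.
The first crew and the second crew together work at 35/286 per day, so finishing takes 7/11 ÷ 35/286 = 26/5 days.

26/5 days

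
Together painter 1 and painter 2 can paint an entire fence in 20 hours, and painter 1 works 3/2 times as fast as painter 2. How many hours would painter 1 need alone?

100/3 hours

Let painter 2's rate be r; then painter 1's rate is (3/2)r, so together (3/2 + 1)r = (5/2)r = 1/20.
Thus r = 1/50 per hour.
Painter 2 alone: 50 hours; painter 1 alone: 100/3 hours.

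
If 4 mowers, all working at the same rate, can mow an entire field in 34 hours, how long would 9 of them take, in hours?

Total work is 4·34 = 136 mower-hours.
With 9 mowers: 136/9 hours.

136/9 hours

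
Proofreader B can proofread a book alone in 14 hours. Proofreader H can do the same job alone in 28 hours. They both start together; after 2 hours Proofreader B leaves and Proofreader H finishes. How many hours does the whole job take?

24 hours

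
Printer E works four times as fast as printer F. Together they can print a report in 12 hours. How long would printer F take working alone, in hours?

Let printer F's rate be r; then printer E's rate is 4r, so together (4 + 1)r = 5r = 1/12.
Thus r = 1/60 per hour.
Printer F alone: 60 hours; printer E alone: 15 hours.

60 hours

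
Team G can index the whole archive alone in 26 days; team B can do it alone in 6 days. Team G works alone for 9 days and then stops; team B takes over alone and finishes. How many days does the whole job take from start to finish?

168/13 days

In 9 days team G does 9/26 of the job, leaving 17/26.
Team B works at 1/6 per day, so finishing takes 17/26 ÷ 1/6 = 51/13 days.
Total time = 9 + 51/13 = 168/13 days.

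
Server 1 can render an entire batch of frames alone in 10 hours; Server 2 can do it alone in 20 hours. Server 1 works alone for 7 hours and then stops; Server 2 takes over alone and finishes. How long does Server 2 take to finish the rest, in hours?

6 hours

In 7 hours Server 1 does 7/10 of the job, leaving 3/10.
Server 2 works at 1/20 per hour, so finishing takes 3/10 ÷ 1/20 = 6 hours.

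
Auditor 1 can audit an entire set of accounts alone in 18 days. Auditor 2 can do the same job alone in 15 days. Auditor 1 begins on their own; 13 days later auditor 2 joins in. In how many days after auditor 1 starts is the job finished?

168/11 days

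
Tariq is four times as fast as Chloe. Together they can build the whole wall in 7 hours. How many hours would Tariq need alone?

Let Chloe's rate be r; then Tariq's rate is 4r, so together (4 + 1)r = 5r = 1/7.
Thus r = 1/35 per hour.
Chloe alone: 35 hours; Tariq alone: 35/4 hours.

35/4 hours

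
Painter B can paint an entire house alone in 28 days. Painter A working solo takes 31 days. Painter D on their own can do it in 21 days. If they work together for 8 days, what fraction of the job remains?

7/93

Combined rate: 1/28 + 1/31 + 1/21 = (93 + 84 + 124)/2604 = 301/2604 = 43/372 per day.
In 8 days they complete 8·43/372 = 86/93 of the job.
So 7/93 remains.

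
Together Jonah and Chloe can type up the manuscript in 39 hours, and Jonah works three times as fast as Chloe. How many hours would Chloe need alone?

Let Chloe's rate be r; then Jonah's rate is 3r, so together (3 + 1)r = 4r = 1/39.
Thus r = 1/156 per hour.
Chloe alone: 156 hours; Jonah alone: 52 hours.

156 hours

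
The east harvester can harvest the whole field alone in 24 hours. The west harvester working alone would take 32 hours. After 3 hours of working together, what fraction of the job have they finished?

7/32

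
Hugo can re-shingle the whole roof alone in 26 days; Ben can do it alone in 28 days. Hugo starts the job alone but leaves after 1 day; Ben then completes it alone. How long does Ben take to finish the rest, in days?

350/13 days

In 1 day Hugo does 1/26 of the job, leaving 25/26.
Ben works at 1/28 per day, so finishing takes 25/26 ÷ 1/28 = 350/13 days.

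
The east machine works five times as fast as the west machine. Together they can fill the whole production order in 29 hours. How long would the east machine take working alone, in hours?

Let the west machine's rate be r; then the east machine's rate is 5r, so together (5 + 1)r = 6r = 1/29.
Thus r = 1/174 per hour.
The west machine alone: 174 hours; the east machine alone: 174/5 hours.

174/5 hours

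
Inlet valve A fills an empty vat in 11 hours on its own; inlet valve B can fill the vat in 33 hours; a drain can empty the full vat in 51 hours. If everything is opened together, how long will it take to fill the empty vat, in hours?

187/19 hours

Net rate = 1/11 + 1/33 − 1/51 = (51 + 17 − 11)/561 = 57/561 = 19/187 per hour.
Filling time = 1 ÷ (19/187) = 187/19 hours.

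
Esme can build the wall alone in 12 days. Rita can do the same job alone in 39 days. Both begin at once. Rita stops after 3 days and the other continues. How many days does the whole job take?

In the first 3 days the combined rate is 17/156, so 17/52 of the job is done, leaving 35/52.
After Rita leaves the rate is 1/12 per day; the remaining 35/52 takes 105/13 days.
Total = 3 + 105/13 = 144/13 days.

144/13 days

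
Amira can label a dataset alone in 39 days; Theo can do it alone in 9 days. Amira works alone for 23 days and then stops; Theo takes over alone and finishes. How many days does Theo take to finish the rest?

In 23 days Amira does 23/39 of the job, leaving 16/39.
Theo works at 1/9 per day, so finishing takes 16/39 ÷ 1/9 = 48/13 days.

48/13 days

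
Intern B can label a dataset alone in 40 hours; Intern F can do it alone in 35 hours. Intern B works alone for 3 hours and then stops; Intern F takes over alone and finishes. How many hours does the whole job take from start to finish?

283/8 hours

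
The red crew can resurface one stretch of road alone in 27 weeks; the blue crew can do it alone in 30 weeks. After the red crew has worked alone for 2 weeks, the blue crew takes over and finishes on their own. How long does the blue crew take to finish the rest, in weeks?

In 2 weeks the red crew does 2/27 of the job, leaving 25/27.
The blue crew works at 1/30 per week, so finishing takes 25/27 ÷ 1/30 = 250/9 weeks.

250/9 weeks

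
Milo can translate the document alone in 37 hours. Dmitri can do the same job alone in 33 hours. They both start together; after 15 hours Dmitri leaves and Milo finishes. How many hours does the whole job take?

In the first 15 hours the combined rate is 70/1221, so 350/407 of the job is done, leaving 57/407.
After Dmitri leaves the rate is 1/37 per hour; the remaining 57/407 takes 57/11 hours.
Total = 15 + 57/11 = 222/11 hours.

222/11 hours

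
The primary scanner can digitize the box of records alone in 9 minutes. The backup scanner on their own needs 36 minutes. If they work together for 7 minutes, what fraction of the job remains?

1/36

Combined rate: 1/9 + 1/36 = (4 + 1)/36 = 5/36 per minute.
In 7 minutes they complete 7·5/36 = 35/36 of the job.
So 1/36 remains.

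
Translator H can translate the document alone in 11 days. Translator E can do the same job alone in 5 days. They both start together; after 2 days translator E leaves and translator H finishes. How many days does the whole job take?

In the first 2 days the combined rate is 16/55, so 32/55 of the job is done, leaving 23/55.
After translator E leaves the rate is 1/11 per day; the remaining 23/55 takes 23/5 days.
Total = 2 + 23/5 = 33/5 days.

33/5 days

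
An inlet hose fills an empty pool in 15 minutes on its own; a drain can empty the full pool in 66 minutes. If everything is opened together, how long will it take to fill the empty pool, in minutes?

330/17 minutes

Net rate = 1/15 − 1/66 = (22 − 5)/330 = 17/330 per minute.
Filling time = 1 ÷ (17/330) = 330/17 minutes.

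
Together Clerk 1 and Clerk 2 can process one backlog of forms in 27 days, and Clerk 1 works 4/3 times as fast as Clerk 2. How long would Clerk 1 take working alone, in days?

Let Clerk 2's rate be r; then Clerk 1's rate is (4/3)r, so together (4/3 + 1)r = (7/3)r = 1/27.
Thus r = 1/63 per day.
Clerk 2 alone: 63 days; Clerk 1 alone: 189/4 days.

189/4 days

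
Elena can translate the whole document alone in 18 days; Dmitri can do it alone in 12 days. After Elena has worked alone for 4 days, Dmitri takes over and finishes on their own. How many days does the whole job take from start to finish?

40/3 days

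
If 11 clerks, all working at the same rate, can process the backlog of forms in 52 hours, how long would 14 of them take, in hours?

Total work is 11·52 = 572 clerk-hours.
With 14 clerks: 572/14 = 286/7 hours.

286/7 hours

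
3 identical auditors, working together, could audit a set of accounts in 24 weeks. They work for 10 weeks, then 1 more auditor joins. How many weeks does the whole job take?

41/2 weeks

One auditor does 1/72 of the job per week.
After 10 weeks with 3 auditors, 5/12 is done (7/12 left).
With 4 auditors the rate is 4/72 = 1/18, so the rest takes 7/12 ÷ 1/18 = 21/2 weeks.
Total = 10 + 21/2 = 41/2 weeks.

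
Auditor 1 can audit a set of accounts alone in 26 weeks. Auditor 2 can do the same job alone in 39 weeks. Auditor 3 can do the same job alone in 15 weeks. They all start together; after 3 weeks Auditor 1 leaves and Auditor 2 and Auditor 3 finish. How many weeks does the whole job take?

115/12 weeks

In the first 3 weeks the combined rate is 17/130, so 51/130 of the job is done, leaving 79/130.
After Auditor 1 leaves the rate is 6/65 per week; the remaining 79/130 takes 79/12 weeks.
Total = 3 + 79/12 = 115/12 weeks.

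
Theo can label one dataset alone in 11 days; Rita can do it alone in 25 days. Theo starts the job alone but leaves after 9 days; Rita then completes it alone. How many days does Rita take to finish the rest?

50/11 days

In 9 days Theo does 9/11 of the job, leaving 2/11.
Rita works at 1/25 per day, so finishing takes 2/11 ÷ 1/25 = 50/11 days.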